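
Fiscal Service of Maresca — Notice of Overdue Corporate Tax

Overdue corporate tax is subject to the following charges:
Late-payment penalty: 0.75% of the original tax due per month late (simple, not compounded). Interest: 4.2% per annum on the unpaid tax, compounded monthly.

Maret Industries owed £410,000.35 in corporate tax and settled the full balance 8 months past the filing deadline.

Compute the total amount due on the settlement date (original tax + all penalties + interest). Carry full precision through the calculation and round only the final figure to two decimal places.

Late-payment penalty: 8 × 0.75% × £410,000.35 = £24,600.02…
Interest (4.2%/yr ÷ 12 = 0.35%/month): £410,000.35 × ((1 + 0.0035)^8 − 1) = £11,621.6286…
Total = £410,000.35 + £24,600.0210 + £11,621.6286… = £446,222.00

£446,222.00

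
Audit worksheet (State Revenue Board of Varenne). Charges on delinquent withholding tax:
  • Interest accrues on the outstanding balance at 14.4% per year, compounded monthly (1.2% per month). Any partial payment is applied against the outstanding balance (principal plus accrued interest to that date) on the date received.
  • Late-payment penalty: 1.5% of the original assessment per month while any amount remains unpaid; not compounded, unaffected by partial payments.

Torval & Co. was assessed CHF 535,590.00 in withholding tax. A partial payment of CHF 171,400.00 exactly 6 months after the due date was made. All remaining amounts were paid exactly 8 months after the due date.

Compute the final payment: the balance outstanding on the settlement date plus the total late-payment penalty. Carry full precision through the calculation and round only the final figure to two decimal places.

CHF 477,951.27

Balance at month 6: CHF 535,590.0000 × (1 + 0.012)^6 = CHF 575,328.0318…
After CHF 171,400.00 payment: CHF 575,328.0318… − CHF 171,400.00 = CHF 403,928.0318…
Balance at month 8: CHF 403,928.0318… × (1 + 0.012)^2 = CHF 413,680.4702…
Penalty: 8 × 1.5% × CHF 535,590.00 = CHF 64,270.80
Final settlement = outstanding balance + penalty = CHF 413,680.4702… + CHF 64,270.80 = CHF 477,951.27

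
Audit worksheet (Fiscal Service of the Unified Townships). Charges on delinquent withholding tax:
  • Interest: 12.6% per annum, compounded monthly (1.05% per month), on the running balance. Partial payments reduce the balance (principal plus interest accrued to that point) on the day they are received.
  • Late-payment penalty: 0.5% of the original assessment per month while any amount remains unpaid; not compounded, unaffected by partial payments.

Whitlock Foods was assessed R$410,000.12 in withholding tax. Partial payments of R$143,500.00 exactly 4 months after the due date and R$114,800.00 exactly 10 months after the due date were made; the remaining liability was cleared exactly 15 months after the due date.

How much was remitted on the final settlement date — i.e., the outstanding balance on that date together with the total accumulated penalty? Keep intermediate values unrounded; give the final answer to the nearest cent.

R$228,367.03

Balance at month 4: R$410,000.1200 × (1 + 0.0105)^4 = R$427,493.2436…
After R$143,500.00 payment: R$427,493.2436… − R$143,500.00 = R$283,993.2436…
Balance at month 10: R$283,993.2436… × (1 + 0.0105)^6 = R$302,361.0989…
After R$114,800.00 payment: R$302,361.0989… − R$114,800.00 = R$187,561.0989…
Balance at month 15: R$187,561.0989… × (1 + 0.0105)^5 = R$197,617.0254…
Penalty: 15 × 0.5% × R$410,000.12 = R$30,750.01…
Final settlement = outstanding balance + penalty = R$197,617.0254… + R$30,750.01… = R$228,367.03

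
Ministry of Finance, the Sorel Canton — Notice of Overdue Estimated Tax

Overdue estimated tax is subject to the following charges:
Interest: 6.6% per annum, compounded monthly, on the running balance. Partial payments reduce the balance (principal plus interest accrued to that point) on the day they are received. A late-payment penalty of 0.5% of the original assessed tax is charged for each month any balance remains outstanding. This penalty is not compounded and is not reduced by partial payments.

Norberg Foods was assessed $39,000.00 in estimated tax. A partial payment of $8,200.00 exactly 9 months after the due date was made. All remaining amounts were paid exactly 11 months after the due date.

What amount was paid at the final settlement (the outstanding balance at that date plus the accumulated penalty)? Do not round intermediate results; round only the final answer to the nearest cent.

$35,280.02

Monthly rate = 6.6% ÷ 12 = 0.55%
Balance at month 9: $39,000.0000 × (1 + 0.0055)^9 = $40,973.5206…
After $8,200.00 payment: $40,973.5206… − $8,200.00 = $32,773.5206…
Balance at month 11: $32,773.5206… × (1 + 0.0055)^2 = $33,135.0207…
Penalty: 11 × 0.5% × $39,000.00 = $2,145.00
Final settlement = outstanding balance + penalty = $33,135.0207… + $2,145.00 = $35,280.02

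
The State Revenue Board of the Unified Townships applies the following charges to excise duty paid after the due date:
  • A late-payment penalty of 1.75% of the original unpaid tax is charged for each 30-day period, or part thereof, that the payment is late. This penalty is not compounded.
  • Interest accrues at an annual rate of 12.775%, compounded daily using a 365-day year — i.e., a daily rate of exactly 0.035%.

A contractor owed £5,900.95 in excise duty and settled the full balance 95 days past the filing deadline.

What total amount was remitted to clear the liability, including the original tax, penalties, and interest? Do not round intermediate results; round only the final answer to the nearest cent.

Penalty periods: ⌈95/30⌉ = 4; penalty = 4 × 1.75% × £5,900.95 = £413.07…
Interest: £5,900.95 × ((1 + 0.00035)^95 − 1) = £5,900.95 × 0.03380295… = £199.4695…
Total = £5,900.95 + £413.0665 + £199.4695… = £6,513.49

£6,513.49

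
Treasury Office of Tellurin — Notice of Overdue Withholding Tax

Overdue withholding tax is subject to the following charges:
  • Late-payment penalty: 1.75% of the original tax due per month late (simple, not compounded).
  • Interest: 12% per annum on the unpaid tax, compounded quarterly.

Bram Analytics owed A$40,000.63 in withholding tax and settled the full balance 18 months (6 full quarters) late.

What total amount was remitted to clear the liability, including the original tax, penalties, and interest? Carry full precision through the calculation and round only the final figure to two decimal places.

A$60,363.04

Late-payment penalty: 18 × 1.75% × A$40,000.63 = A$12,600.20…
Interest (12%/yr ÷ 4 = 3%/quarter): A$40,000.63 × ((1 + 0.03)^6 − 1) = A$7,762.2141…
Total = A$40,000.63 + A$12,600.1985… + A$7,762.2141… = A$60,363.04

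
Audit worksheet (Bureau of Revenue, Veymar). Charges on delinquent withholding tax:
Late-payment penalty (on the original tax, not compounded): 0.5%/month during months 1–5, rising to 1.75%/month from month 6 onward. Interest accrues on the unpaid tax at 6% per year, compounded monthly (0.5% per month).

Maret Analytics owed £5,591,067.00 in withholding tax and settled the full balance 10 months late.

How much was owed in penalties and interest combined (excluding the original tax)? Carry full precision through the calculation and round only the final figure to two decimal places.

£914,922.94

Penalty, months 1–5: 5 × 0.5% × £5,591,067.00 = £139,776.68…
Penalty, months 6–10: 5 × 1.75% × £5,591,067.00 = £489,218.36…
Interest: £5,591,067.00 × ((1 + 0.005)^10 − 1) = £5,591,067.00 × 0.0511401… = £285,927.9046…
Penalties + interest = £628,995.0375 + £285,927.9046… = £914,922.94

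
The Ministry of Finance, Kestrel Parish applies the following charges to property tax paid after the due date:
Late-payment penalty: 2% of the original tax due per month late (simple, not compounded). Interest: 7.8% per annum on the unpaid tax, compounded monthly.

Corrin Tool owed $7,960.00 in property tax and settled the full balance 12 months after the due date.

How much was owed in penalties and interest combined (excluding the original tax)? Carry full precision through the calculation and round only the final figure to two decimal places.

$2,553.96

Late-payment penalty: 12 × 2% × $7,960.00 = $1,910.40
Interest (7.8%/yr ÷ 12 = 0.65%/month): $7,960.00 × ((1 + 0.0065)^12 − 1) = $643.5645…
Penalties + interest = $1,910.4000 + $643.5645… = $2,553.96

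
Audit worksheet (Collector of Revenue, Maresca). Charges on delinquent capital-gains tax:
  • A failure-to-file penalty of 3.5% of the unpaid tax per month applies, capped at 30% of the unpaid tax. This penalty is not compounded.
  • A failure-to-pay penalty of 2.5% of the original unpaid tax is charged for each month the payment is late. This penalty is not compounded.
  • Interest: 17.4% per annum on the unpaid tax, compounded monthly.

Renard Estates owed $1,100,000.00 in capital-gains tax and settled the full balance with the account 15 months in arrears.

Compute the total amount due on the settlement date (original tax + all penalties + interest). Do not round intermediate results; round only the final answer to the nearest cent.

Failure-to-file: 15 × 3.5% × $1,100,000.00 = $577,500.00, capped at 30% × $1,100,000.00 = $330,000.00
Failure-to-pay penalty = 2.5% × $1,100,000.00 × 15 mo = $412,500.00
Interest (17.4%/yr ÷ 12 = 1.45%/month): $1,100,000.00 × ((1 + 0.0145)^15 − 1) = $265,128.2552…
Total = $1,100,000.00 + $742,500.0000 + $265,128.2552… = $2,107,628.26

$2,107,628.26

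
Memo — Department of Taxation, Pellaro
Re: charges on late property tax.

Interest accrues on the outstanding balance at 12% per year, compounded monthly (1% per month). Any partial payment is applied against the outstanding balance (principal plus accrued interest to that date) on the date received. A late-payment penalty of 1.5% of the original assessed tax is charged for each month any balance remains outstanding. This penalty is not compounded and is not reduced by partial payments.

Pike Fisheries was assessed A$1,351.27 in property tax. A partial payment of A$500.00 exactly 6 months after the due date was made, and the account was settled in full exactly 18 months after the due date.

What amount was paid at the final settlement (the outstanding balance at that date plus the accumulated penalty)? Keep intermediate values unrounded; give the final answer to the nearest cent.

Balance at month 6: A$1,351.2700 × (1 + 0.01)^6 = A$1,434.4003…
After A$500.00 payment: A$1,434.4003… − A$500.00 = A$934.4003…
Balance at month 18: A$934.4003… × (1 + 0.01)^12 = A$1,052.9057…
Penalty: 18 × 1.5% × A$1,351.27 = A$364.84…
Final settlement = outstanding balance + penalty = A$1,052.9057… + A$364.84… = A$1,417.75

A$1,417.75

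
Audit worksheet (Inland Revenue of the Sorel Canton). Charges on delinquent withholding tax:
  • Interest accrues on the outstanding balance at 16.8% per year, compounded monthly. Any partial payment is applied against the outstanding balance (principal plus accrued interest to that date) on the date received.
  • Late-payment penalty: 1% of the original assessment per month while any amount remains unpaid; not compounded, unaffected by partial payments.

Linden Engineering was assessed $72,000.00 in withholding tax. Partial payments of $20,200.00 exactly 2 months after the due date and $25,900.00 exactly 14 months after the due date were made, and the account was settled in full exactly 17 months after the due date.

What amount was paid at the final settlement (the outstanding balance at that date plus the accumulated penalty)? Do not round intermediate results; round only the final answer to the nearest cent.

Monthly rate = 16.8% ÷ 12 = 1.4%
Balance at month 2: $72,000.0000 × (1 + 0.014)^2 = $74,030.1120
After $20,200.00 payment: $74,030.1120 − $20,200.00 = $53,830.1120
Balance at month 14: $53,830.1120 × (1 + 0.014)^12 = $63,603.4602…
After $25,900.00 payment: $63,603.4602… − $25,900.00 = $37,703.4602…
Balance at month 17: $37,703.4602… × (1 + 0.014)^3 = $39,309.2787…
Penalty: 17 × 1% × $72,000.00 = $12,240.00
Final settlement = outstanding balance + penalty = $39,309.2787… + $12,240.00 = $51,549.28

$51,549.28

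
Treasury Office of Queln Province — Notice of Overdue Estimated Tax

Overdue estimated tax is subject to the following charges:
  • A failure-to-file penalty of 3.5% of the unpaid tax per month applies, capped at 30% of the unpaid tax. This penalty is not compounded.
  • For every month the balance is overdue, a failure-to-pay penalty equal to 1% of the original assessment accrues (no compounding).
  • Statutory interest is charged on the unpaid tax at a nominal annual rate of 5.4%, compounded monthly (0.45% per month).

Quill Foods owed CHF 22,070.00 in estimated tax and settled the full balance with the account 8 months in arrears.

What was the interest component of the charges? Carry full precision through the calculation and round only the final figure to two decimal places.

CHF 807.15

Interest: CHF 22,070.00 × ((1 + 0.0045)^8 − 1) = CHF 22,070.00 × 0.0365721… = CHF 807.1469…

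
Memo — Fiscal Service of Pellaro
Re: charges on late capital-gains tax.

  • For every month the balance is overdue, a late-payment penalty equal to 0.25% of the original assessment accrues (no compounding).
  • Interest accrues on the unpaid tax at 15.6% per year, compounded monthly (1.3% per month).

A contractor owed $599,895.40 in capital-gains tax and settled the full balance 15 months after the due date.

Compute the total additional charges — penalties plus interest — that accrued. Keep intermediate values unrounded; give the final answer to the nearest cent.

$150,744.57

Late-payment penalty: 15 × 0.25% × $599,895.40 = $22,496.08…
Interest: $599,895.40 × ((1 + 0.013)^15 − 1) = $599,895.40 × 0.2137848… = $128,248.4943…
Penalties + interest = $22,496.0775 + $128,248.4943… = $150,744.57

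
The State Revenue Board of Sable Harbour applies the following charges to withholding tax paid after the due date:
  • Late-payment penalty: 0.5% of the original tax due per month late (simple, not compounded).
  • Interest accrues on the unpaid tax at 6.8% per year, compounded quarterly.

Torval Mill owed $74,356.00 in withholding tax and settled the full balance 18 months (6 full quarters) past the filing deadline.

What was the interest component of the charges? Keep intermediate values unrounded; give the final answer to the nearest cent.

$7,914.05

Interest (6.8%/yr ÷ 4 = 1.7%/quarter): $74,356.00 × ((1 + 0.017)^6 − 1) = $7,914.0453…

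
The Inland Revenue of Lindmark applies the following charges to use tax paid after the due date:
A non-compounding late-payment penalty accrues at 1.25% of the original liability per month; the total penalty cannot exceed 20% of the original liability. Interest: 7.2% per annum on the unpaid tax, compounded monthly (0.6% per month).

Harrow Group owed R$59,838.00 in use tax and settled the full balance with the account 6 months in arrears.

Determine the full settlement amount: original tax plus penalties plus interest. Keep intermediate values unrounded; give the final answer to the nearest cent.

Penalty: 6 × 1.25% × R$59,838.00 = R$4,487.85 (below the 20% cap of R$11,967.60)
Interest: R$59,838.00 × ((1 + 0.006)^6 − 1) = R$59,838.00 × 0.0365443… = R$2,186.7402…
Total = R$59,838.00 + R$4,487.8500 + R$2,186.7402… = R$66,512.59

R$66,512.59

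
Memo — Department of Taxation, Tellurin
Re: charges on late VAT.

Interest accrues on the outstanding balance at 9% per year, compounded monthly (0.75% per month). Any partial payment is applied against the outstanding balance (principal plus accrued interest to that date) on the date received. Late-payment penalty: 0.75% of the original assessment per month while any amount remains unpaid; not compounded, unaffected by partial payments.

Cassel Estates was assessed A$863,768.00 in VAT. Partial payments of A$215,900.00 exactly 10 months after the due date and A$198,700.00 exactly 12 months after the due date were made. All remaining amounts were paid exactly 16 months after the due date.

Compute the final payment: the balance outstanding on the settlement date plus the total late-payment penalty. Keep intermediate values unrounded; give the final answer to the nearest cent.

Balance at month 10: A$863,768.0000 × (1 + 0.0075)^10 = A$930,781.3201…
After A$215,900.00 payment: A$930,781.3201… − A$215,900.00 = A$714,881.3201…
Balance at month 12: A$714,881.3201… × (1 + 0.0075)^2 = A$725,644.7520…
After A$198,700.00 payment: A$725,644.7520… − A$198,700.00 = A$526,944.7520…
Balance at month 16: A$526,944.7520… × (1 + 0.0075)^4 = A$542,931.8293…
Penalty: 16 × 0.75% × A$863,768.00 = A$103,652.16
Final settlement = outstanding balance + penalty = A$542,931.8293… + A$103,652.16 = A$646,583.99

A$646,583.99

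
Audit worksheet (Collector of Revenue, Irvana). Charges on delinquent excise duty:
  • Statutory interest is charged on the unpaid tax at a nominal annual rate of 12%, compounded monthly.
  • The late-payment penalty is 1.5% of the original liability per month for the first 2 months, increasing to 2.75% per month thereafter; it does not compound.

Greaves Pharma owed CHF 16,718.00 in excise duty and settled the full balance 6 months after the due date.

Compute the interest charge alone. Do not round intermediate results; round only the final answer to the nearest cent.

Interest (12%/yr ÷ 12 = 1%/month): CHF 16,718.00 × ((1 + 0.01)^6 − 1) = CHF 1,028.4939…

CHF 1,028.49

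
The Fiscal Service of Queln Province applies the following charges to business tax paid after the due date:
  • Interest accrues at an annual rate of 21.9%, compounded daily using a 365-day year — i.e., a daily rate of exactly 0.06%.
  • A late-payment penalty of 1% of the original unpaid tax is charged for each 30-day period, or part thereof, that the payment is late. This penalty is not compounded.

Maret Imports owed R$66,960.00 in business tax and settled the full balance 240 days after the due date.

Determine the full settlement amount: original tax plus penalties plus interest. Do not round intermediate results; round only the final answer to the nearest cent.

R$82,684.50

Penalty periods: ⌈240/30⌉ = 8; penalty = 8 × 1% × R$66,960.00 = R$5,356.80
Interest: R$66,960.00 × ((1 + 0.0006)^240 − 1) = R$66,960.00 × 0.15483424… = R$10,367.7006…
Total = R$66,960.00 + R$5,356.8000 + R$10,367.7006… = R$82,684.50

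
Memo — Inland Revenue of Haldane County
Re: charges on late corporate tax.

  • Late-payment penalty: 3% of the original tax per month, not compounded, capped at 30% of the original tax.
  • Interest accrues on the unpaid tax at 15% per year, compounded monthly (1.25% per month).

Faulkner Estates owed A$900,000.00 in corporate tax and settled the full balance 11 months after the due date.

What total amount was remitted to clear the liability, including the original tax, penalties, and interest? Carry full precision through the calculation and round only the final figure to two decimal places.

Penalty (uncapped): 11 × 3% × A$900,000.00 = A$297,000.00; cap = 30% × A$900,000.00 = A$270,000.00 → penalty = A$270,000.00
Interest: A$900,000.00 × ((1 + 0.0125)^11 − 1) = A$900,000.00 × 0.1464242… = A$131,781.7935…
Total = A$900,000.00 + A$270,000.0000 + A$131,781.7935… = A$1,301,781.79

A$1,301,781.79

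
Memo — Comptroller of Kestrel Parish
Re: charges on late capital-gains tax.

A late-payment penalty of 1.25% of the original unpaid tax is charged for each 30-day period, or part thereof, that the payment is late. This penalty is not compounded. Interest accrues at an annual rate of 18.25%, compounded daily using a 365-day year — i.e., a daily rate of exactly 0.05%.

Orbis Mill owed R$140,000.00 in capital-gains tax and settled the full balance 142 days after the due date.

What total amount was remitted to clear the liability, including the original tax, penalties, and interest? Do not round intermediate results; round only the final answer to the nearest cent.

R$159,048.70

Penalty periods: ⌈142/30⌉ = 5; penalty = 5 × 1.25% × R$140,000.00 = R$8,750.00
Interest: R$140,000.00 × ((1 + 0.0005)^142 − 1) = R$140,000.00 × 0.07356218… = R$10,298.7047…
Total = R$140,000.00 + R$8,750.0000 + R$10,298.7047… = R$159,048.70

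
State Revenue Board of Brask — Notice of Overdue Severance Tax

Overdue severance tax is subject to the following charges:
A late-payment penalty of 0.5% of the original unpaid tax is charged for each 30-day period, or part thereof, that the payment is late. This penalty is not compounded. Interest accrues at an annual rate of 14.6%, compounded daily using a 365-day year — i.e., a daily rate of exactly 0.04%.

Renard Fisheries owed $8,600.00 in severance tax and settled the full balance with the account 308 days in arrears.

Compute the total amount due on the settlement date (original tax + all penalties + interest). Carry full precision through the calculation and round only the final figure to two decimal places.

$10,200.31

Penalty periods: ⌈308/30⌉ = 11; penalty = 11 × 0.5% × $8,600.00 = $473.00
Interest: $8,600.00 × ((1 + 0.0004)^308 − 1) = $8,600.00 × 0.13108276… = $1,127.3117…
Total = $8,600.00 + $473.0000 + $1,127.3117… = $10,200.31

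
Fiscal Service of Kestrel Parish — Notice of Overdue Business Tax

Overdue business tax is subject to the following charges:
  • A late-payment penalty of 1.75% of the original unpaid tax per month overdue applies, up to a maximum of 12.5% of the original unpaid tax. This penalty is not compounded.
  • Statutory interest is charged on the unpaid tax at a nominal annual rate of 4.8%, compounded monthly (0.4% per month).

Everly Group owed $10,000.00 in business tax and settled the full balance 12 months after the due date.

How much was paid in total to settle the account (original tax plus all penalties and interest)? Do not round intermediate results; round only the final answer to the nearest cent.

Penalty (uncapped): 12 × 1.75% × $10,000.00 = $2,100.00; cap = 12.5% × $10,000.00 = $1,250.00 → penalty = $1,250.00
Interest: $10,000.00 × ((1 + 0.004)^12 − 1) = $10,000.00 × 0.0490702… = $490.7021…
Total = $10,000.00 + $1,250.0000 + $490.7021… = $11,740.70

$11,740.70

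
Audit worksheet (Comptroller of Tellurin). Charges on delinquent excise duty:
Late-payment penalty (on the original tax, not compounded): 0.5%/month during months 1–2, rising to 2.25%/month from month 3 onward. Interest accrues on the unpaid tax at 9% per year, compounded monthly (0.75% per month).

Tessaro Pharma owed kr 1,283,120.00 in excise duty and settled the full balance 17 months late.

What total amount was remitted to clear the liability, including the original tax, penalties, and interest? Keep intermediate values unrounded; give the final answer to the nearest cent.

Penalty, months 1–2: 2 × 0.5% × kr 1,283,120.00 = kr 12,831.20
Penalty, months 3–17: 15 × 2.25% × kr 1,283,120.00 = kr 433,053.00
Interest: kr 1,283,120.00 × ((1 + 0.0075)^17 − 1) = kr 1,283,120.00 × 0.1354446… = kr 173,791.6168…
Total = kr 1,283,120.00 + kr 445,884.2000 + kr 173,791.6168… = kr 1,902,795.82

kr 1,902,795.82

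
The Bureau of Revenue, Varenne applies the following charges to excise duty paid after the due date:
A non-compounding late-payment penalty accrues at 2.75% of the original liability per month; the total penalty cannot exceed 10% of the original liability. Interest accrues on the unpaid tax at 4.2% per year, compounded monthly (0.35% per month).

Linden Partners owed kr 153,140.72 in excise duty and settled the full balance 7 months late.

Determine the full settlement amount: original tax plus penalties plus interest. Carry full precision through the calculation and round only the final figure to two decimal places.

Penalty (uncapped): 7 × 2.75% × kr 153,140.72 = kr 29,479.59…; cap = 10% × kr 153,140.72 = kr 15,314.07… → penalty = kr 15,314.07…
Interest: kr 153,140.72 × ((1 + 0.0035)^7 − 1) = kr 153,140.72 × 0.0247588… = kr 3,791.5737…
Total = kr 153,140.72 + kr 15,314.0720 + kr 3,791.5737… = kr 172,246.37

kr 172,246.37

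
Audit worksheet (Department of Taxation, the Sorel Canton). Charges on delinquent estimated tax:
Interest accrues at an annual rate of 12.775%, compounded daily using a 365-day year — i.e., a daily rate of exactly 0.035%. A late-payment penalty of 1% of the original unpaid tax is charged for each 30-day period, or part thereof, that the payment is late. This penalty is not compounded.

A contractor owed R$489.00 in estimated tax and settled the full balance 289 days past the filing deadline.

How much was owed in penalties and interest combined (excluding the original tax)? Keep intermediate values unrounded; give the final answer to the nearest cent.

Penalty periods: ⌈289/30⌉ = 10; penalty = 10 × 1% × R$489.00 = R$48.90
Interest: R$489.00 × ((1 + 0.00035)^289 − 1) = R$489.00 × 0.10642302… = R$52.0409…
Penalties + interest = R$48.9000 + R$52.0409… = R$100.94

R$100.94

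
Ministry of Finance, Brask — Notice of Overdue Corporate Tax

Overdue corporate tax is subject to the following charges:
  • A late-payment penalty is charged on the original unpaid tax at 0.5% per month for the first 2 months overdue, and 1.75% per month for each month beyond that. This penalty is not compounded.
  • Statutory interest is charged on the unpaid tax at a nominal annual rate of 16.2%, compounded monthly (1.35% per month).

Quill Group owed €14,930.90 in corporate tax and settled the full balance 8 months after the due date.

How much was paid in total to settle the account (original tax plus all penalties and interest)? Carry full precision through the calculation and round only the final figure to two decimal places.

€18,338.78

Penalty, months 1–2: 2 × 0.5% × €14,930.90 = €149.31…
Penalty, months 3–8: 6 × 1.75% × €14,930.90 = €1,567.74…
Interest: €14,930.90 × ((1 + 0.0135)^8 − 1) = €14,930.90 × 0.1132431… = €1,690.8219…
Total = €14,930.90 + €1,717.0535 + €1,690.8219… = €18,338.78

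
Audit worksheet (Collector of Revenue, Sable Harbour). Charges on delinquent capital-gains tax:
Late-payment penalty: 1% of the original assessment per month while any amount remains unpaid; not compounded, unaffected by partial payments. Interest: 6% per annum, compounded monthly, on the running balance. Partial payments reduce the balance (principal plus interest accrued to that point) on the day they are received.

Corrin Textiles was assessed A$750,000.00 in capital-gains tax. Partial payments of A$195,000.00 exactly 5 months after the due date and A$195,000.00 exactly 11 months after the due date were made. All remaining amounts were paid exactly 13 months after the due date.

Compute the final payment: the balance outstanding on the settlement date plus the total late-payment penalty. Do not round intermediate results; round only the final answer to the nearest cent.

A$497,846.90

Monthly rate = 6% ÷ 12 = 0.5%
Balance at month 5: A$750,000.0000 × (1 + 0.005)^5 = A$768,938.4398…
After A$195,000.00 payment: A$768,938.4398… − A$195,000.00 = A$573,938.4398…
Balance at month 11: A$573,938.4398… × (1 + 0.005)^6 = A$591,373.2602…
After A$195,000.00 payment: A$591,373.2602… − A$195,000.00 = A$396,373.2602…
Balance at month 13: A$396,373.2602… × (1 + 0.005)^2 = A$400,346.9021…
Penalty: 13 × 1% × A$750,000.00 = A$97,500.00
Final settlement = outstanding balance + penalty = A$400,346.9021… + A$97,500.00 = A$497,846.90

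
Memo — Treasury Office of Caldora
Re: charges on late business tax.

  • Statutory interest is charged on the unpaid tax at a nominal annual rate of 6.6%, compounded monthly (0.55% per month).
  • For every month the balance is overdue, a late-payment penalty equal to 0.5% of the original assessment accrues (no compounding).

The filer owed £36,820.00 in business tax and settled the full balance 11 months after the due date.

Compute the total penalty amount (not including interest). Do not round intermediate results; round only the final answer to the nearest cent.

£2,025.10

Late-payment penalty: 11 × 0.5% × £36,820.00 = £2,025.10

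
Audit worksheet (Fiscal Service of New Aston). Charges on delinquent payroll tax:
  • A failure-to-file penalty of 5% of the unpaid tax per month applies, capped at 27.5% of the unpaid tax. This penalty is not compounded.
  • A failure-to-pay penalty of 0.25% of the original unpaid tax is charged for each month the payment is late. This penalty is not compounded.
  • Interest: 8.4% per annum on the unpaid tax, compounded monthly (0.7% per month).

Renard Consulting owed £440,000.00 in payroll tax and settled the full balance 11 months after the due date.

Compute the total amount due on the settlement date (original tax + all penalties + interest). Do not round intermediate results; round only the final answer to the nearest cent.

Failure-to-file: 11 × 5% × £440,000.00 = £242,000.00, capped at 27.5% × £440,000.00 = £121,000.00
Failure-to-pay penalty: 11 × 0.25% × £440,000.00 = £12,100.00
Interest: £440,000.00 × ((1 + 0.007)^11 − 1) = £440,000.00 × 0.0797524… = £35,091.0539…
Total = £440,000.00 + £133,100.0000 + £35,091.0539… = £608,191.05

£608,191.05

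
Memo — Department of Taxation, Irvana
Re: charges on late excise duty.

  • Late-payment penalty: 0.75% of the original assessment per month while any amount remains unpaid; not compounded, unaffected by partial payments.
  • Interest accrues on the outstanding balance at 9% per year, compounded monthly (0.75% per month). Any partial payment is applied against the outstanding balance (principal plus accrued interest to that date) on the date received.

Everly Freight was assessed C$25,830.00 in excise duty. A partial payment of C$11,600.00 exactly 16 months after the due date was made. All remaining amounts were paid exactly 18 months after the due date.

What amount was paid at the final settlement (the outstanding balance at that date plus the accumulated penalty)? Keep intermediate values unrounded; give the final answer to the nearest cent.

C$21,260.89

Balance at month 16: C$25,830.0000 × (1 + 0.0075)^16 = C$29,110.2063…
After C$11,600.00 payment: C$29,110.2063… − C$11,600.00 = C$17,510.2063…
Balance at month 18: C$17,510.2063… × (1 + 0.0075)^2 = C$17,773.8443…
Penalty: 18 × 0.75% × C$25,830.00 = C$3,487.05
Final settlement = outstanding balance + penalty = C$17,773.8443… + C$3,487.05 = C$21,260.89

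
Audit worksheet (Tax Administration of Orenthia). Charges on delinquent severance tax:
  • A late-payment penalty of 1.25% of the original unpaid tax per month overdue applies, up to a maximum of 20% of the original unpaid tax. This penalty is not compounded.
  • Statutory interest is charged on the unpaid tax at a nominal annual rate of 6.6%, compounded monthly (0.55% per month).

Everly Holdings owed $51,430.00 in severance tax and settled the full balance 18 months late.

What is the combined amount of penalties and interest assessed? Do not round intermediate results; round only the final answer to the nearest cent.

$15,622.73

Penalty (uncapped): 18 × 1.25% × $51,430.00 = $11,571.75; cap = 20% × $51,430.00 = $10,286.00 → penalty = $10,286.00
Interest: $51,430.00 × ((1 + 0.0055)^18 − 1) = $51,430.00 × 0.1037669… = $5,336.7294…
Penalties + interest = $10,286.0000 + $5,336.7294… = $15,622.73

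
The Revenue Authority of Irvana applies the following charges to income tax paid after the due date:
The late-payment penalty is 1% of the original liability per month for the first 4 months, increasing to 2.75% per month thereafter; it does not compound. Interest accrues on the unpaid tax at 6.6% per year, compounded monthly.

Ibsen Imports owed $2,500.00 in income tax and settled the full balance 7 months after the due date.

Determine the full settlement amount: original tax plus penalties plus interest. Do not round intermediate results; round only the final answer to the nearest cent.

$2,904.10

Penalty, months 1–4: 4 × 1% × $2,500.00 = $100.00
Penalty, months 5–7: 3 × 2.75% × $2,500.00 = $206.25
Interest (6.6%/yr ÷ 12 = 0.55%/month): $2,500.00 × ((1 + 0.0055)^7 − 1) = $97.8528…
Total = $2,500.00 + $306.2500 + $97.8528… = $2,904.10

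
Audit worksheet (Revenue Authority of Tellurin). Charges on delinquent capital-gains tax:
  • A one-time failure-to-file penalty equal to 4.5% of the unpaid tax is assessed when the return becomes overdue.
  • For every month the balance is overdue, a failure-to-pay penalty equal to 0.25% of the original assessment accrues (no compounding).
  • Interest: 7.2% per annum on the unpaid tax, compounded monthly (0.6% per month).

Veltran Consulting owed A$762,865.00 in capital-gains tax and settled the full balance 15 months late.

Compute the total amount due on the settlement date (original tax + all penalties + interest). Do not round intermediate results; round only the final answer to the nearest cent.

Failure-to-file penalty: 4.5% × A$762,865.00 = A$34,328.93…
Failure-to-pay penalty = 0.25% × A$762,865.00 × 15 mo = A$28,607.44…
Interest: A$762,865.00 × ((1 + 0.006)^15 − 1) = A$762,865.00 × 0.0938801… = A$71,617.8216…
Total = A$762,865.00 + A$62,936.3625 + A$71,617.8216… = A$897,419.18

A$897,419.18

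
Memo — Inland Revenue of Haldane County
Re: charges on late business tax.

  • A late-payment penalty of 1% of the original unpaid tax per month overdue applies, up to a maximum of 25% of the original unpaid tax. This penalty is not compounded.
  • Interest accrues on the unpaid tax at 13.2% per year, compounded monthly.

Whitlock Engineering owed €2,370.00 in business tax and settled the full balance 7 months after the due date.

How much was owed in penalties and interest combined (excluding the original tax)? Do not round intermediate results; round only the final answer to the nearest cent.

Penalty: 7 × 1% × €2,370.00 = €165.90 (below the 25% cap of €592.50)
Interest (13.2%/yr ÷ 12 = 1.1%/month): €2,370.00 × ((1 + 0.011)^7 − 1) = €188.6238…
Penalties + interest = €165.9000 + €188.6238… = €354.52

€354.52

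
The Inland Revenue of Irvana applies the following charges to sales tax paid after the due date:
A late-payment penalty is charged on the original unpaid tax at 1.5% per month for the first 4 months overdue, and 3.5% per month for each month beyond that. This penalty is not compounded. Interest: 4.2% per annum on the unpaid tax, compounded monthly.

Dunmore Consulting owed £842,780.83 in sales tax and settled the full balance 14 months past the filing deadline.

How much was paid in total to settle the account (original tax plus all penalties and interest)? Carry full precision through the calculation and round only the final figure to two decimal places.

£1,230,570.00

Penalty, months 1–4: 4 × 1.5% × £842,780.83 = £50,566.85…
Penalty, months 5–14: 10 × 3.5% × £842,780.83 = £294,973.29…
Interest (4.2%/yr ÷ 12 = 0.35%/month): £842,780.83 × ((1 + 0.0035)^14 − 1) = £42,249.0309…
Total = £842,780.83 + £345,540.1403 + £42,249.0309… = £1,230,570.00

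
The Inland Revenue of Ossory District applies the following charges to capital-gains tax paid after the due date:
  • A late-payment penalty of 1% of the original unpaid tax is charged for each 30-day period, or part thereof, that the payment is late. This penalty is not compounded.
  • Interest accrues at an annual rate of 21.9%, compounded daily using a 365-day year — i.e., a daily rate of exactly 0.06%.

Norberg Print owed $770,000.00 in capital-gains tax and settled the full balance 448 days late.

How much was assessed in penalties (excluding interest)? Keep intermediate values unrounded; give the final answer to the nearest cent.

$115,500.00

Penalty periods: ⌈448/30⌉ = 15; penalty = 15 × 1% × $770,000.00 = $115,500.00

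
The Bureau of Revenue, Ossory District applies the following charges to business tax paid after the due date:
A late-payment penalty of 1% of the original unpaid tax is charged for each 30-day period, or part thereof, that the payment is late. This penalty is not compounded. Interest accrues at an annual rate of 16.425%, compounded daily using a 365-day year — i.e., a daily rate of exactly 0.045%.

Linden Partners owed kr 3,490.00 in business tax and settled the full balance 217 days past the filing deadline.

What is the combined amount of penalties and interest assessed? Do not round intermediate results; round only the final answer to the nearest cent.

Penalty periods: ⌈217/30⌉ = 8; penalty = 8 × 1% × kr 3,490.00 = kr 279.20
Interest: kr 3,490.00 × ((1 + 0.00045)^217 − 1) = kr 3,490.00 × 0.10255260… = kr 357.9086…
Penalties + interest = kr 279.2000 + kr 357.9086… = kr 637.11

kr 637.11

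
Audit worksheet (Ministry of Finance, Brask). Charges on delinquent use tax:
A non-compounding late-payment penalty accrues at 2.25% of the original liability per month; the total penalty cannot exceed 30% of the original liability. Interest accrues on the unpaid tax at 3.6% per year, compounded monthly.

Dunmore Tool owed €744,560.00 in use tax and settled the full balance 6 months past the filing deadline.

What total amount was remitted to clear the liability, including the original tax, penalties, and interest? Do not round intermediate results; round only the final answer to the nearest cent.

€858,578.60

Penalty: 6 × 2.25% × €744,560.00 = €100,515.60 (below the 30% cap of €223,368.00)
Interest (3.6%/yr ÷ 12 = 0.3%/month): €744,560.00 × ((1 + 0.003)^6 − 1) = €13,502.9986…
Total = €744,560.00 + €100,515.6000 + €13,502.9986… = €858,578.60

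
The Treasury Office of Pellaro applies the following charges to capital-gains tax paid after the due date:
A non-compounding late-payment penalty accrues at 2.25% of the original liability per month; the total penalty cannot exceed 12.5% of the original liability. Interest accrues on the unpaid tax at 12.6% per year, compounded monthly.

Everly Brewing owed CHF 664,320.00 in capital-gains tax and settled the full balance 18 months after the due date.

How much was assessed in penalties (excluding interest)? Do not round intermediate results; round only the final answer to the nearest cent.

Penalty (uncapped): 18 × 2.25% × CHF 664,320.00 = CHF 269,049.60; cap = 12.5% × CHF 664,320.00 = CHF 83,040.00 → penalty = CHF 83,040.00

CHF 83,040.00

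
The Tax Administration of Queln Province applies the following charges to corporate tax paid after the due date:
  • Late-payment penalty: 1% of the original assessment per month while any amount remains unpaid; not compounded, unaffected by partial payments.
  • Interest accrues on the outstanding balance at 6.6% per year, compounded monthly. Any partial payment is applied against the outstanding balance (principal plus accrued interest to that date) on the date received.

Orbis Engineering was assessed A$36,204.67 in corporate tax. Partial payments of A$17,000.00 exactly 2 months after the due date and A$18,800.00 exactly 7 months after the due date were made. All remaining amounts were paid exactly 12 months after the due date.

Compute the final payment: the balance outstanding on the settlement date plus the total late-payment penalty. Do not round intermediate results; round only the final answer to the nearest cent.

Monthly rate = 6.6% ÷ 12 = 0.55%
Balance at month 2: A$36,204.6700 × (1 + 0.0055)^2 = A$36,604.0166…
After A$17,000.00 payment: A$36,604.0166… − A$17,000.00 = A$19,604.0166…
Balance at month 7: A$19,604.0166… × (1 + 0.0055)^5 = A$20,149.0899…
After A$18,800.00 payment: A$20,149.0899… − A$18,800.00 = A$1,349.0899…
Balance at month 12: A$1,349.0899… × (1 + 0.0055)^5 = A$1,386.6003…
Penalty: 12 × 1% × A$36,204.67 = A$4,344.56…
Final settlement = outstanding balance + penalty = A$1,386.6003… + A$4,344.56… = A$5,731.16

A$5,731.16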